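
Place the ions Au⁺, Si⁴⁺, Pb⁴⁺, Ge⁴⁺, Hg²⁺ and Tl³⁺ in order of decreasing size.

Tabulating Z and e⁻: Si⁴⁺ has 10 e⁻ (Z=14), Ge⁴⁺ has 28 e⁻ (Z=32), Pb⁴⁺ has 78 e⁻ (Z=82), Tl³⁺ has 78 e⁻ (Z=81), Hg²⁺ has 78 e⁻ (Z=80), Au⁺ has 78 e⁻ (Z=79). Si⁴⁺ < Ge⁴⁺ (same group, 1 shell fewer); Ge⁴⁺ < Pb⁴⁺ (same group, 2 shells fewer); Pb⁴⁺ < Tl³⁺ (isoelectronic, higher Z=82 is smaller); Tl³⁺ < Hg²⁺ (isoelectronic, higher Z=81 is smaller); Hg²⁺ < Au⁺ (both 78 e⁻, Z=80>79).

Au⁺ > Hg²⁺ > Tl³⁺ > Pb⁴⁺ > Ge⁴⁺ > Si⁴⁺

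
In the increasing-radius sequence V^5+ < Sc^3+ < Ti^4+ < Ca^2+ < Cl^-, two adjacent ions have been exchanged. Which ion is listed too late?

The pair Sc^3+, Ti^4+ is the wrong way round — both have 18 electrons but Z(Ti)=22 > Z(Sc)=21, so Ti^4+ should be the smaller of the two. All other adjacent pairs agree with periodic trends, so Ti^4+ is the misplaced ion.

Ti^4+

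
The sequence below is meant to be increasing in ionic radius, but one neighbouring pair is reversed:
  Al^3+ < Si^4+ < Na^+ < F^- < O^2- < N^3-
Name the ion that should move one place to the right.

Al^3+

Scanning neighbour by neighbour, only Al^3+/Si^4+ violates a trend: they are isoelectronic (10 e⁻) and Si has more protons than Al (14 vs 13), making Si^4+ smaller. That makes Al^3+ the one sitting a position early relative to where it belongs.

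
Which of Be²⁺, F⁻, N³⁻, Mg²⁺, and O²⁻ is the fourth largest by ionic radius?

Mg²⁺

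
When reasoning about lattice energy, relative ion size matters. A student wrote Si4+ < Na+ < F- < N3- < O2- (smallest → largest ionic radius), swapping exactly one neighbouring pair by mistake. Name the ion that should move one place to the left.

O2-

Scanning neighbour by neighbour, only N3-/O2- violates a trend: they are isoelectronic (10 e⁻) and O has more protons than N (8 vs 7), making O2- smaller. That makes O2- the one sitting a position late relative to where it belongs.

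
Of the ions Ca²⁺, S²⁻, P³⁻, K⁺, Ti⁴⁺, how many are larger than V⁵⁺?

5

These species are isoelectronic with 18 electrons. The only difference is the number of protons: V⁵⁺ (Z=23), Ti⁴⁺ (Z=22), Ca²⁺ (Z=20), K⁺ (Z=19), S²⁻ (Z=16), P³⁻ (Z=15). The strongest nuclear pull (V⁵⁺) gives the smallest ion.
Relative to V⁵⁺, the ions that are larger are Ti⁴⁺, Ca²⁺, K⁺, S²⁻, P³⁻. That's 5.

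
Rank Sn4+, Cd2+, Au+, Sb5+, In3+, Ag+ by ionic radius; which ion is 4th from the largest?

Electron counts and nuclear charges: Sb5+ (Z=51, 46 e⁻), Sn4+ (Z=50, 46 e⁻), In3+ (Z=49, 46 e⁻), Cd2+ (Z=48, 46 e⁻), Ag+ (Z=47, 46 e⁻), Au+ (Z=79, 78 e⁻). Sb5+ < Sn4+ (isoelectronic, higher Z=51 is smaller); Sn4+ < In3+ (both 46 e⁻, Z=50>49); In3+ < Cd2+ (isoelectronic, higher Z=49 is smaller); Cd2+ < Ag+ (isoelectronic, higher Z=48 is smaller); Ag+ < Au+ (same group, 1 shell fewer).
So the order is Sb5+ < Sn4+ < In3+ < Cd2+ < Ag+ < Au+; the 4th-largest ion is In3+.

In3+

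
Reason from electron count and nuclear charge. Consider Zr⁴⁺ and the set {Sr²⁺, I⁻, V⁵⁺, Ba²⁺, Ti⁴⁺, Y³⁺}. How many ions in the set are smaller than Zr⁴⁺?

First list Z and electron count for each: V⁵⁺ (Z=23, 18 e⁻), Ti⁴⁺ (Z=22, 18 e⁻), Zr⁴⁺ (Z=40, 36 e⁻), Y³⁺ (Z=39, 36 e⁻), Sr²⁺ (Z=38, 36 e⁻), Ba²⁺ (Z=56, 54 e⁻), I⁻ (Z=53, 54 e⁻). V⁵⁺ < Ti⁴⁺ (both 18 e⁻, Z=23>22); Ti⁴⁺ < Zr⁴⁺ (same group, period 4 vs 5); Zr⁴⁺ < Y³⁺ (isoelectronic, higher Z=40 is smaller); Y³⁺ < Sr²⁺ (both 36 e⁻, Z=39>38); Sr²⁺ < Ba²⁺ (same group, 1 shell fewer); Ba²⁺ < I⁻ (isoelectronic, higher Z=56 is smaller).
Overall: V⁵⁺ < Ti⁴⁺ < Zr⁴⁺ < Y³⁺ < Sr²⁺ < Ba²⁺ < I⁻. Zr⁴⁺ has 2 below it and 4 above. Count: 2.

2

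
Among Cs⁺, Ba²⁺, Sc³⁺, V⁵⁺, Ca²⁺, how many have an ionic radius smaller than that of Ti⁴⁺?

Tabulating Z and e⁻: V⁵⁺: 18 e⁻, Z=23, Ti⁴⁺: 18 e⁻, Z=22, Sc³⁺: 18 e⁻, Z=21, Ca²⁺: 18 e⁻, Z=20, Ba²⁺: 54 e⁻, Z=56, Cs⁺: 54 e⁻, Z=55. V⁵⁺ < Ti⁴⁺ (isoelectronic, higher Z=23 is smaller); Ti⁴⁺ < Sc³⁺ (isoelectronic, higher Z=22 is smaller); Sc³⁺ < Ca²⁺ (isoelectronic, higher Z=21 is smaller); Ca²⁺ < Ba²⁺ (same group, 2 shells fewer); Ba²⁺ < Cs⁺ (both 54 e⁻, Z=56>55).
Relative to Ti⁴⁺, the ions that are smaller are V⁵⁺. So 1 is smaller.

1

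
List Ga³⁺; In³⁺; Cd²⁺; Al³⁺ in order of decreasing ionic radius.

Cd²⁺ > In³⁺ > Ga³⁺ > Al³⁺

First list Z and electron count for each: Al³⁺ (Z=13, 10 e⁻), Ga³⁺ (Z=31, 28 e⁻), In³⁺ (Z=49, 46 e⁻), Cd²⁺ (Z=48, 46 e⁻). Al³⁺ < Ga³⁺ (same group, period 3 vs 4); Ga³⁺ < In³⁺ (same group, 1 shell fewer); In³⁺ < Cd²⁺ (isoelectronic, higher Z=49 is smaller).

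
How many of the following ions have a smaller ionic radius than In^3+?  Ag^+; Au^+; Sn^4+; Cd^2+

1

Tabulating Z and e⁻: Sn^4+: 46 e⁻, Z=50, In^3+: 46 e⁻, Z=49, Cd^2+: 46 e⁻, Z=48, Ag^+: 46 e⁻, Z=47, Au^+: 78 e⁻, Z=79. Sn^4+ < In^3+ (isoelectronic, higher Z=50 is smaller); In^3+ < Cd^2+ (both 46 e⁻, Z=49>48); Cd^2+ < Ag^+ (both 46 e⁻, Z=48>47); Ag^+ < Au^+ (same group, 1 shell fewer).
Overall: Sn^4+ < In^3+ < Cd^2+ < Ag^+ < Au^+. In^3+ has 1 below it and 3 above. Count: 1.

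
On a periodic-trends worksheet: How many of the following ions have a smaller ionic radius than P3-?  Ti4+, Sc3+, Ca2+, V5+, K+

All of these have 18 electrons (isoelectronic). With the same electron cloud, the ion with the most protons pulls it in tightest. Nuclear charges: V5+ (Z=23), Ti4+ (Z=22), Sc3+ (Z=21), Ca2+ (Z=20), K+ (Z=19), P3- (Z=15). Highest Z is smallest.
Placing each against P3-: smaller — V5+, Ti4+, Sc3+, Ca2+, K+; larger — none. That's 5.

5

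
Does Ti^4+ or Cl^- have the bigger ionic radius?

Cl^-

All of these have 18 electrons (isoelectronic). With the same electron cloud, the ion with the most protons pulls it in tightest. Nuclear charges: Ti^4+ (Z=22), Cl^- (Z=17). Highest Z is smallest.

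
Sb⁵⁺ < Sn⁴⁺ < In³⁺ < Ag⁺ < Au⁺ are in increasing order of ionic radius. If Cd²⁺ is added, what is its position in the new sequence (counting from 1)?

4

Work out protons and electrons: Sb⁵⁺ (Z=51, 46 e⁻), Sn⁴⁺ (Z=50, 46 e⁻), In³⁺ (Z=49, 46 e⁻), Cd²⁺ (Z=48, 46 e⁻), Ag⁺ (Z=47, 46 e⁻), Au⁺ (Z=79, 78 e⁻). Sb⁵⁺ < Sn⁴⁺ (both 46 e⁻, Z=51>50); Sn⁴⁺ < In³⁺ (both 46 e⁻, Z=50>49); In³⁺ < Cd²⁺ (both 46 e⁻, Z=49>48); Cd²⁺ < Ag⁺ (both 46 e⁻, Z=48>47); Ag⁺ < Au⁺ (same group, period 5 vs 6).
Putting Cd²⁺ in gives Sb⁵⁺ < Sn⁴⁺ < In³⁺ < Cd²⁺ < Ag⁺ < Au⁺; it lands at slot 4.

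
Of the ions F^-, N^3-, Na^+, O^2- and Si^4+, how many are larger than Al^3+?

4

All of these have 10 electrons (isoelectronic). With the same electron cloud, the ion with the most protons pulls it in tightest. Nuclear charges: Si^4+ (Z=14), Al^3+ (Z=13), Na^+ (Z=11), F^- (Z=9), O^2- (Z=8), N^3- (Z=7). Highest Z is smallest.
Placing each against Al^3+: smaller — Si^4+; larger — Na^+, F^-, O^2-, N^3-. Count: 4.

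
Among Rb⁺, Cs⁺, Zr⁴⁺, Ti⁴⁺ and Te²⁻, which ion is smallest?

Electron counts and nuclear charges: Ti⁴⁺: 18 e⁻, Z=22, Zr⁴⁺: 36 e⁻, Z=40, Rb⁺: 36 e⁻, Z=37, Cs⁺: 54 e⁻, Z=55, Te²⁻: 54 e⁻, Z=52. Ti⁴⁺ < Zr⁴⁺ (same group, period 4 vs 5); Zr⁴⁺ < Rb⁺ (isoelectronic, higher Z=40 is smaller); Rb⁺ < Cs⁺ (same group, 1 shell fewer); Cs⁺ < Te²⁻ (both 54 e⁻, Z=55>52).

Ti⁴⁺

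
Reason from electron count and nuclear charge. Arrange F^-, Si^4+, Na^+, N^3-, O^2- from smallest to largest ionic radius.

Si^4+ < Na^+ < F^- < O^2- < N^3-

Each ion has 10 electrons. The ranking follows nuclear charge in reverse — greater Z gives a smaller radius. Si^4+ (Z=14), Na^+ (Z=11), F^- (Z=9), O^2- (Z=8), N^3- (Z=7).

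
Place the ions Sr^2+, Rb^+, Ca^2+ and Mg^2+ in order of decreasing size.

Electron counts and nuclear charges: Mg^2+ has 10 e⁻ (Z=12), Ca^2+ has 18 e⁻ (Z=20), Sr^2+ has 36 e⁻ (Z=38), Rb^+ has 36 e⁻ (Z=37). Mg^2+ < Ca^2+ (same group, 1 shell fewer); Ca^2+ < Sr^2+ (same group, period 4 vs 5); Sr^2+ < Rb^+ (both 36 e⁻, Z=38>37).

Rb^+ > Sr^2+ > Ca^2+ > Mg^2+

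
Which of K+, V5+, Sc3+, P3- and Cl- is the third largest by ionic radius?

All of these have 18 electrons (isoelectronic). With the same electron cloud, the ion with the most protons pulls it in tightest. Nuclear charges: V5+ (Z=23), Sc3+ (Z=21), K+ (Z=19), Cl- (Z=17), P3- (Z=15). Highest Z is smallest.
So the order is V5+ < Sc3+ < K+ < Cl- < P3-; the 3rd-largest ion is K+.

K+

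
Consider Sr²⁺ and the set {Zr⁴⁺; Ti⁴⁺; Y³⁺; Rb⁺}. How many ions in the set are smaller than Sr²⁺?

3

Work out protons and electrons: Ti⁴⁺: 18 e⁻, Z=22, Zr⁴⁺: 36 e⁻, Z=40, Y³⁺: 36 e⁻, Z=39, Sr²⁺: 36 e⁻, Z=38, Rb⁺: 36 e⁻, Z=37. Ti⁴⁺ < Zr⁴⁺ (same group, period 4 vs 5); Zr⁴⁺ < Y³⁺ (both 36 e⁻, Z=40>39); Y³⁺ < Sr²⁺ (isoelectronic, higher Z=39 is smaller); Sr²⁺ < Rb⁺ (isoelectronic, higher Z=38 is smaller).
Relative to Sr²⁺, the ions that are smaller are Ti⁴⁺, Zr⁴⁺, Y³⁺. That's 3.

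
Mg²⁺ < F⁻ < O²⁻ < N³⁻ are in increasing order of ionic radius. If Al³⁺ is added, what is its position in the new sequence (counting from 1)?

All of these have 10 electrons (isoelectronic). With the same electron cloud, the ion with the most protons pulls it in tightest. Nuclear charges: Al³⁺ (Z=13), Mg²⁺ (Z=12), F⁻ (Z=9), O²⁻ (Z=8), N³⁻ (Z=7). Highest Z is smallest.
With Al³⁺ included the full order is Al³⁺ < Mg²⁺ < F⁻ < O²⁻ < N³⁻, so it takes position 1.

1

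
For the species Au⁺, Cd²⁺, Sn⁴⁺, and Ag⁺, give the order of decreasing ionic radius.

Au⁺ > Ag⁺ > Cd²⁺ > Sn⁴⁺

Sn⁴⁺: 46 e⁻, Z=50, Cd²⁺: 46 e⁻, Z=48, Ag⁺: 46 e⁻, Z=47, Au⁺: 78 e⁻, Z=79. Sn⁴⁺ < Cd²⁺ (isoelectronic, higher Z=50 is smaller); Cd²⁺ < Ag⁺ (both 46 e⁻, Z=48>47); Ag⁺ < Au⁺ (same group, period 5 vs 6).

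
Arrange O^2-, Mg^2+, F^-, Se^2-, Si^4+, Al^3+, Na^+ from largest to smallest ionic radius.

Se^2- > O^2- > F^- > Na^+ > Mg^2+ > Al^3+ > Si^4+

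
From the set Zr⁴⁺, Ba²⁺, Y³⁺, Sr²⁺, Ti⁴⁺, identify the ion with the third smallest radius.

Y³⁺

Ti⁴⁺: 18 e⁻, Z=22, Zr⁴⁺: 36 e⁻, Z=40, Y³⁺: 36 e⁻, Z=39, Sr²⁺: 36 e⁻, Z=38, Ba²⁺: 54 e⁻, Z=56. Ti⁴⁺ < Zr⁴⁺ (same group, 1 shell fewer); Zr⁴⁺ < Y³⁺ (both 36 e⁻, Z=40>39); Y³⁺ < Sr²⁺ (both 36 e⁻, Z=39>38); Sr²⁺ < Ba²⁺ (same group, 1 shell fewer).
Full ascending order: Ti⁴⁺ < Zr⁴⁺ < Y³⁺ < Sr²⁺ < Ba²⁺. Counting from the smallest, position 3 is Y³⁺.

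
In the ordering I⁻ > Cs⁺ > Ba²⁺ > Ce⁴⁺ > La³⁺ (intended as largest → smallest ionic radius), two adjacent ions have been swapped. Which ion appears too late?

Compare adjacent ions: they are isoelectronic (54 e⁻) and Ce has more protons than La (58 vs 57), making Ce⁴⁺ smaller — yet in this decreasing list Ce⁴⁺ sits before La³⁺. Nothing else is reversed, so La³⁺ should move one place to the left.

La³⁺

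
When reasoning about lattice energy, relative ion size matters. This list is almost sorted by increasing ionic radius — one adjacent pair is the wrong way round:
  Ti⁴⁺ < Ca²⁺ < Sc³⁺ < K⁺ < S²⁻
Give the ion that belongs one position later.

Check each adjacent pair. Ca²⁺ and Sc³⁺ are reversed: Sc³⁺ and Ca²⁺ share 18 electrons; the higher nuclear charge on Sc (Z=21) contracts it more, so Sc³⁺ < Ca²⁺. No other neighbouring pair contradicts the periodic trends, so Ca²⁺ is the ion listed too early.

Ca²⁺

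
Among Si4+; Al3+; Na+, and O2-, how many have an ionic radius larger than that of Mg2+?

2

Each ion has 10 electrons. The ranking follows nuclear charge in reverse — greater Z gives a smaller radius. Si4+ (Z=14), Al3+ (Z=13), Mg2+ (Z=12), Na+ (Z=11), O2- (Z=8).
Placing each against Mg2+: smaller — Si4+, Al3+; larger — Na+, O2-. That's 2.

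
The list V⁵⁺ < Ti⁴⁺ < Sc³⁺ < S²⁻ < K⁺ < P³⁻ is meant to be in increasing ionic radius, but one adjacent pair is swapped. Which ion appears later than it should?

Scanning neighbour by neighbour, only S²⁻/K⁺ violates a trend: they are isoelectronic (18 e⁻) and K has more protons than S (19 vs 16), making K⁺ smaller. That makes K⁺ the one sitting a position late relative to where it belongs.

K⁺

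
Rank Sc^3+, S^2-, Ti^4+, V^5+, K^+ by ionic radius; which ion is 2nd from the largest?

K^+

Each ion has 18 electrons. The ranking follows nuclear charge in reverse — greater Z gives a smaller radius. V^5+ (Z=23), Ti^4+ (Z=22), Sc^3+ (Z=21), K^+ (Z=19), S^2- (Z=16).
That gives V^5+ < Ti^4+ < Sc^3+ < K^+ < S^2-. From the largest end, number 2 is K^+.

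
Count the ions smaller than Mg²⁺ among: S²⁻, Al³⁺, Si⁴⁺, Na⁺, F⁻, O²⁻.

2

First list Z and electron count for each: Si⁴⁺ (Z=14, 10 e⁻), Al³⁺ (Z=13, 10 e⁻), Mg²⁺ (Z=12, 10 e⁻), Na⁺ (Z=11, 10 e⁻), F⁻ (Z=9, 10 e⁻), O²⁻ (Z=8, 10 e⁻), S²⁻ (Z=16, 18 e⁻). Si⁴⁺ < Al³⁺ (isoelectronic, higher Z=14 is smaller); Al³⁺ < Mg²⁺ (isoelectronic, higher Z=13 is smaller); Mg²⁺ < Na⁺ (isoelectronic, higher Z=12 is smaller); Na⁺ < F⁻ (both 10 e⁻, Z=11>9); F⁻ < O²⁻ (isoelectronic, higher Z=9 is smaller); O²⁻ < S²⁻ (same group, 1 shell fewer).
Placing each against Mg²⁺: smaller — Si⁴⁺, Al³⁺; larger — Na⁺, F⁻, O²⁻, S²⁻. That's 2.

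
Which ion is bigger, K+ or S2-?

All of these have 18 electrons (isoelectronic). With the same electron cloud, the ion with the most protons pulls it in tightest. Nuclear charges: K+ (Z=19), S2- (Z=16). Highest Z is smallest.

S2-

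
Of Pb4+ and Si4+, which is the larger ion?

Pb4+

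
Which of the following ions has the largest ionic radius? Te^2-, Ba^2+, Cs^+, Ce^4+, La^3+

Te^2-

Each ion has 54 electrons. The ranking follows nuclear charge in reverse — greater Z gives a smaller radius. Ce^4+ (Z=58), La^3+ (Z=57), Ba^2+ (Z=56), Cs^+ (Z=55), Te^2- (Z=52).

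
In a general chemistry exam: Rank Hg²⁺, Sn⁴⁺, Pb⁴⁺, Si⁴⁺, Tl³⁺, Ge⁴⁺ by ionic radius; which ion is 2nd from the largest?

Tl³⁺

Electron counts and nuclear charges: Si⁴⁺: 10 e⁻, Z=14, Ge⁴⁺: 28 e⁻, Z=32, Sn⁴⁺: 46 e⁻, Z=50, Pb⁴⁺: 78 e⁻, Z=82, Tl³⁺: 78 e⁻, Z=81, Hg²⁺: 78 e⁻, Z=80. Si⁴⁺ < Ge⁴⁺ (same group, period 3 vs 4); Ge⁴⁺ < Sn⁴⁺ (same group, 1 shell fewer); Sn⁴⁺ < Pb⁴⁺ (same group, period 5 vs 6); Pb⁴⁺ < Tl³⁺ (isoelectronic, higher Z=82 is smaller); Tl³⁺ < Hg²⁺ (both 78 e⁻, Z=81>80).
Ordering: Si⁴⁺ < Ge⁴⁺ < Sn⁴⁺ < Pb⁴⁺ < Tl³⁺ < Hg²⁺. The 2nd largest is Tl³⁺.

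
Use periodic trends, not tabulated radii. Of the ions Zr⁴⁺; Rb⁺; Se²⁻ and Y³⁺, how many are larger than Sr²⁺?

2

All of these have 36 electrons (isoelectronic). With the same electron cloud, the ion with the most protons pulls it in tightest. Nuclear charges: Zr⁴⁺ (Z=40), Y³⁺ (Z=39), Sr²⁺ (Z=38), Rb⁺ (Z=37), Se²⁻ (Z=34). Highest Z is smallest.
Relative to Sr²⁺, the ions that are larger are Rb⁺, Se²⁻. That's 2.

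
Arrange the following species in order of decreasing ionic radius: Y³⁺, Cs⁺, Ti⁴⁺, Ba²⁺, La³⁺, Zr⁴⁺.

Cs⁺ > Ba²⁺ > La³⁺ > Y³⁺ > Zr⁴⁺ > Ti⁴⁺

Ti⁴⁺ (Z=22, 18 e⁻), Zr⁴⁺ (Z=40, 36 e⁻), Y³⁺ (Z=39, 36 e⁻), La³⁺ (Z=57, 54 e⁻), Ba²⁺ (Z=56, 54 e⁻), Cs⁺ (Z=55, 54 e⁻). Ti⁴⁺ < Zr⁴⁺ (same group, period 4 vs 5); Zr⁴⁺ < Y³⁺ (both 36 e⁻, Z=40>39); Y³⁺ < La³⁺ (same group, 1 shell fewer); La³⁺ < Ba²⁺ (isoelectronic, higher Z=57 is smaller); Ba²⁺ < Cs⁺ (isoelectronic, higher Z=56 is smaller).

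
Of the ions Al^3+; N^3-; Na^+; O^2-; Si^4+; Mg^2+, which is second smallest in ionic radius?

Al^3+

Each ion has 10 electrons. The ranking follows nuclear charge in reverse — greater Z gives a smaller radius. Si^4+ (Z=14), Al^3+ (Z=13), Mg^2+ (Z=12), Na^+ (Z=11), O^2- (Z=8), N^3- (Z=7).
So the order is Si^4+ < Al^3+ < Mg^2+ < Na^+ < O^2- < N^3-; the 2nd-smallest ion is Al^3+.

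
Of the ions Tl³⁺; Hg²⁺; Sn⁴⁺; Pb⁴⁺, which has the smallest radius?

Sn⁴⁺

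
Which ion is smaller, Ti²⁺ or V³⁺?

Isoelectronic series (20 e⁻ each). Size is set by nuclear charge: more protons means a smaller ion. V³⁺ (Z=23), Ti²⁺ (Z=22).

V³⁺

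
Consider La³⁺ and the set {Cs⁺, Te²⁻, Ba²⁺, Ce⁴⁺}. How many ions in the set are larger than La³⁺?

3

All of these have 54 electrons (isoelectronic). With the same electron cloud, the ion with the most protons pulls it in tightest. Nuclear charges: Ce⁴⁺ (Z=58), La³⁺ (Z=57), Ba²⁺ (Z=56), Cs⁺ (Z=55), Te²⁻ (Z=52). Highest Z is smallest.
Ordering all of them (including La³⁺) by radius gives Ce⁴⁺ < La³⁺ < Ba²⁺ < Cs⁺ < Te²⁻. Count: 3.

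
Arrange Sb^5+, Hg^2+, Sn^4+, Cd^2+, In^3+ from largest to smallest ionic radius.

Hg^2+ > Cd^2+ > In^3+ > Sn^4+ > Sb^5+

Work out protons and electrons: Sb^5+ has 46 e⁻ (Z=51), Sn^4+ has 46 e⁻ (Z=50), In^3+ has 46 e⁻ (Z=49), Cd^2+ has 46 e⁻ (Z=48), Hg^2+ has 78 e⁻ (Z=80). Sb^5+ < Sn^4+ (both 46 e⁻, Z=51>50); Sn^4+ < In^3+ (isoelectronic, higher Z=50 is smaller); In^3+ < Cd^2+ (both 46 e⁻, Z=49>48); Cd^2+ < Hg^2+ (same group, 1 shell fewer).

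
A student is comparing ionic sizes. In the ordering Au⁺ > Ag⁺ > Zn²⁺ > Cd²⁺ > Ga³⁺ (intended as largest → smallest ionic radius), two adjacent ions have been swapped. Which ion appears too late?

Cd²⁺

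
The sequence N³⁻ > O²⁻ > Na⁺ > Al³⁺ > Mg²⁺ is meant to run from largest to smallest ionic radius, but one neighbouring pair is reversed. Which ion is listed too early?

Check each adjacent pair. Al³⁺ and Mg²⁺ are reversed: they are isoelectronic (10 e⁻) and Al has more protons than Mg (13 vs 12), making Al³⁺ smaller. No other neighbouring pair contradicts the periodic trends, so Al³⁺ is the ion listed too early.

Al³⁺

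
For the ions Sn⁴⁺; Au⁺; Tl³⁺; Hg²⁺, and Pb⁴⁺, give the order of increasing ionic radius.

Sn⁴⁺ < Pb⁴⁺ < Tl³⁺ < Hg²⁺ < Au⁺

Work out protons and electrons: Sn⁴⁺ has 46 e⁻ (Z=50), Pb⁴⁺ has 78 e⁻ (Z=82), Tl³⁺ has 78 e⁻ (Z=81), Hg²⁺ has 78 e⁻ (Z=80), Au⁺ has 78 e⁻ (Z=79). Sn⁴⁺ < Pb⁴⁺ (same group, period 5 vs 6); Pb⁴⁺ < Tl³⁺ (both 78 e⁻, Z=82>81); Tl³⁺ < Hg²⁺ (both 78 e⁻, Z=81>80); Hg²⁺ < Au⁺ (both 78 e⁻, Z=80>79).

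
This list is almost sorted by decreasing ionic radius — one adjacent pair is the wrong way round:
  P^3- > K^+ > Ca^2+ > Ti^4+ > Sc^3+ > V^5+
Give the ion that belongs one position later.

Ti^4+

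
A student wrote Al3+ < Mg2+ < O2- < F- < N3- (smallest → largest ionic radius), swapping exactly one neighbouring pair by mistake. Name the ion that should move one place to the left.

Compare adjacent ions: F- and O2- share 10 electrons; the higher nuclear charge on F (Z=9) contracts it more, so F- < O2- — yet in this increasing list O2- sits before F-. Nothing else is reversed, so F- should move one place to the left.

F-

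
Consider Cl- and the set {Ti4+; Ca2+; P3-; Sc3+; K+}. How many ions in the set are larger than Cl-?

Isoelectronic series (18 e⁻ each). Size is set by nuclear charge: more protons means a smaller ion. Ti4+ (Z=22), Sc3+ (Z=21), Ca2+ (Z=20), K+ (Z=19), Cl- (Z=17), P3- (Z=15).
Placing each against Cl-: smaller — Ti4+, Sc3+, Ca2+, K+; larger — P3-. Count: 1.

1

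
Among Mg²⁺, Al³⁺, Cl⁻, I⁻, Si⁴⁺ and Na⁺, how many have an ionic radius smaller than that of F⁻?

Electron counts and nuclear charges: Si⁴⁺ has 10 e⁻ (Z=14), Al³⁺ has 10 e⁻ (Z=13), Mg²⁺ has 10 e⁻ (Z=12), Na⁺ has 10 e⁻ (Z=11), F⁻ has 10 e⁻ (Z=9), Cl⁻ has 18 e⁻ (Z=17), I⁻ has 54 e⁻ (Z=53). Si⁴⁺ < Al³⁺ (both 10 e⁻, Z=14>13); Al³⁺ < Mg²⁺ (both 10 e⁻, Z=13>12); Mg²⁺ < Na⁺ (isoelectronic, higher Z=12 is smaller); Na⁺ < F⁻ (isoelectronic, higher Z=11 is smaller); F⁻ < Cl⁻ (same group, 1 shell fewer); Cl⁻ < I⁻ (same group, period 3 vs 5).
Placing each against F⁻: smaller — Si⁴⁺, Al³⁺, Mg²⁺, Na⁺; larger — Cl⁻, I⁻. Count: 4.

4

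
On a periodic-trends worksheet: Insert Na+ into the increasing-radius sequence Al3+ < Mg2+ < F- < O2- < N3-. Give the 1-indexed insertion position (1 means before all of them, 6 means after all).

Each ion has 10 electrons. The ranking follows nuclear charge in reverse — greater Z gives a smaller radius. Al3+ (Z=13), Mg2+ (Z=12), Na+ (Z=11), F- (Z=9), O2- (Z=8), N3- (Z=7).
The complete sequence is Al3+ < Mg2+ < Na+ < F- < O2- < N3-. Na+ sits at position 3.

3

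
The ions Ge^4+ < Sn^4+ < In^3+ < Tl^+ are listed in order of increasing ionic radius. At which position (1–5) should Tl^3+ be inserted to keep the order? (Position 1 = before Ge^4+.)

Work out protons and electrons: Ge^4+ has 28 e⁻ (Z=32), Sn^4+ has 46 e⁻ (Z=50), In^3+ has 46 e⁻ (Z=49), Tl^3+ has 78 e⁻ (Z=81), Tl^+ has 80 e⁻ (Z=81). Ge^4+ < Sn^4+ (same group, 1 shell fewer); Sn^4+ < In^3+ (both 46 e⁻, Z=50>49); In^3+ < Tl^3+ (same group, 1 shell fewer); Tl^3+ < Tl^+ (same element, +3 vs +1).
Putting Tl^3+ in gives Ge^4+ < Sn^4+ < In^3+ < Tl^3+ < Tl^+; it lands at slot 4.

4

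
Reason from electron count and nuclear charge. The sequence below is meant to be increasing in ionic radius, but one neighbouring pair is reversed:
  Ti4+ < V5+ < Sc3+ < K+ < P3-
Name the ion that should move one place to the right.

Ti4+

The pair Ti4+, V5+ is the wrong way round — they are isoelectronic (18 e⁻) and V has more protons than Ti (23 vs 22), making V5+ smaller. All other adjacent pairs agree with periodic trends, so Ti4+ is the misplaced ion.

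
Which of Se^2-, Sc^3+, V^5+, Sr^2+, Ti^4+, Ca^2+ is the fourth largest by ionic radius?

Sc^3+

Tabulating Z and e⁻: V^5+ has 18 e⁻ (Z=23), Ti^4+ has 18 e⁻ (Z=22), Sc^3+ has 18 e⁻ (Z=21), Ca^2+ has 18 e⁻ (Z=20), Sr^2+ has 36 e⁻ (Z=38), Se^2- has 36 e⁻ (Z=34). V^5+ < Ti^4+ (both 18 e⁻, Z=23>22); Ti^4+ < Sc^3+ (both 18 e⁻, Z=22>21); Sc^3+ < Ca^2+ (both 18 e⁻, Z=21>20); Ca^2+ < Sr^2+ (same group, period 4 vs 5); Sr^2+ < Se^2- (isoelectronic, higher Z=38 is smaller).
Full ascending order: V^5+ < Ti^4+ < Sc^3+ < Ca^2+ < Sr^2+ < Se^2-. Counting from the largest, position 4 is Sc^3+.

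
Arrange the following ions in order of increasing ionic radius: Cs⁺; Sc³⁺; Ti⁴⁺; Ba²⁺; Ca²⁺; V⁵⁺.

Tabulating Z and e⁻: V⁵⁺ has 18 e⁻ (Z=23), Ti⁴⁺ has 18 e⁻ (Z=22), Sc³⁺ has 18 e⁻ (Z=21), Ca²⁺ has 18 e⁻ (Z=20), Ba²⁺ has 54 e⁻ (Z=56), Cs⁺ has 54 e⁻ (Z=55). V⁵⁺ < Ti⁴⁺ (both 18 e⁻, Z=23>22); Ti⁴⁺ < Sc³⁺ (both 18 e⁻, Z=22>21); Sc³⁺ < Ca²⁺ (isoelectronic, higher Z=21 is smaller); Ca²⁺ < Ba²⁺ (same group, 2 shells fewer); Ba²⁺ < Cs⁺ (both 54 e⁻, Z=56>55).

V⁵⁺ < Ti⁴⁺ < Sc³⁺ < Ca²⁺ < Ba²⁺ < Cs⁺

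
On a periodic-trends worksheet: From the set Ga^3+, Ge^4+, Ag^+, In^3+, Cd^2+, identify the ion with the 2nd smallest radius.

Ga^3+

Work out protons and electrons: Ge^4+ has 28 e⁻ (Z=32), Ga^3+ has 28 e⁻ (Z=31), In^3+ has 46 e⁻ (Z=49), Cd^2+ has 46 e⁻ (Z=48), Ag^+ has 46 e⁻ (Z=47). Ge^4+ < Ga^3+ (isoelectronic, higher Z=32 is smaller); Ga^3+ < In^3+ (same group, 1 shell fewer); In^3+ < Cd^2+ (isoelectronic, higher Z=49 is smaller); Cd^2+ < Ag^+ (isoelectronic, higher Z=48 is smaller).
So the order is Ge^4+ < Ga^3+ < In^3+ < Cd^2+ < Ag^+; the 2nd-smallest ion is Ga^3+.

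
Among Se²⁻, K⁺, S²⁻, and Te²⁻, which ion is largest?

Te²⁻

Work out protons and electrons: K⁺: 18 e⁻, Z=19, S²⁻: 18 e⁻, Z=16, Se²⁻: 36 e⁻, Z=34, Te²⁻: 54 e⁻, Z=52. K⁺ < S²⁻ (isoelectronic, higher Z=19 is smaller); S²⁻ < Se²⁻ (same group, period 3 vs 4); Se²⁻ < Te²⁻ (same group, 1 shell fewer).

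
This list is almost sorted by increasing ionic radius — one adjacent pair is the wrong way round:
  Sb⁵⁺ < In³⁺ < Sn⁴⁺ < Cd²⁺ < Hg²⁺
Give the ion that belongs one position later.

In³⁺

Scanning neighbour by neighbour, only In³⁺/Sn⁴⁺ violates a trend: both have 46 electrons but Z(Sn)=50 > Z(In)=49, so Sn⁴⁺ should be the smaller of the two. That makes In³⁺ the one sitting a position early relative to where it belongs.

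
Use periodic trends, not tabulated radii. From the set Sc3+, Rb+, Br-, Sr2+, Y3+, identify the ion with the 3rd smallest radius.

Sr2+

Electron counts and nuclear charges: Sc3+: 18 e⁻, Z=21, Y3+: 36 e⁻, Z=39, Sr2+: 36 e⁻, Z=38, Rb+: 36 e⁻, Z=37, Br-: 36 e⁻, Z=35. Sc3+ < Y3+ (same group, 1 shell fewer); Y3+ < Sr2+ (isoelectronic, higher Z=39 is smaller); Sr2+ < Rb+ (isoelectronic, higher Z=38 is smaller); Rb+ < Br- (both 36 e⁻, Z=37>35).
Ordering: Sc3+ < Y3+ < Sr2+ < Rb+ < Br-. The 3rd smallest is Sr2+.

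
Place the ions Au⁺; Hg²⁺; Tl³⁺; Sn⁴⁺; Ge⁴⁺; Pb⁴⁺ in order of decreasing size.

Au⁺ > Hg²⁺ > Tl³⁺ > Pb⁴⁺ > Sn⁴⁺ > Ge⁴⁺

Ge⁴⁺: 28 e⁻, Z=32, Sn⁴⁺: 46 e⁻, Z=50, Pb⁴⁺: 78 e⁻, Z=82, Tl³⁺: 78 e⁻, Z=81, Hg²⁺: 78 e⁻, Z=80, Au⁺: 78 e⁻, Z=79. Ge⁴⁺ < Sn⁴⁺ (same group, 1 shell fewer); Sn⁴⁺ < Pb⁴⁺ (same group, period 5 vs 6); Pb⁴⁺ < Tl³⁺ (both 78 e⁻, Z=82>81); Tl³⁺ < Hg²⁺ (isoelectronic, higher Z=81 is smaller); Hg²⁺ < Au⁺ (both 78 e⁻, Z=80>79).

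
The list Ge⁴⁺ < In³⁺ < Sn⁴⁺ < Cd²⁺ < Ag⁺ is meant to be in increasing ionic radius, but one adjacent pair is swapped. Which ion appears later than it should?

Scanning neighbour by neighbour, only In³⁺/Sn⁴⁺ violates a trend: Sn⁴⁺ and In³⁺ share 46 electrons; the higher nuclear charge on Sn (Z=50) contracts it more, so Sn⁴⁺ < In³⁺. That makes Sn⁴⁺ the one sitting a position late relative to where it belongs.

Sn⁴⁺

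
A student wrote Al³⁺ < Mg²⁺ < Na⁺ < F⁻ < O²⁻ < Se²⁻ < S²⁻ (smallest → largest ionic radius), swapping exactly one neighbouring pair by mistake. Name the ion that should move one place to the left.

S²⁻

Scanning neighbour by neighbour, only Se²⁻/S²⁻ violates a trend: same group and charge — period 3 sits above period 4, so S²⁻ is smaller. That makes S²⁻ the one sitting a position late relative to where it belongs.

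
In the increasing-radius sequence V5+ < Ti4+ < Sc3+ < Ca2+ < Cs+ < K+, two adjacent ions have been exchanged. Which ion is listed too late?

K+

Check each adjacent pair. Cs+ and K+ are reversed: both in group 1 with the same charge; K+ (period 4) has the smaller radius. No other neighbouring pair contradicts the periodic trends, so K+ is the ion listed too late.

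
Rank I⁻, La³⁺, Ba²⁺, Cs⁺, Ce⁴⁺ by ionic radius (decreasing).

Each ion has 54 electrons. The ranking follows nuclear charge in reverse — greater Z gives a smaller radius. Ce⁴⁺ (Z=58), La³⁺ (Z=57), Ba²⁺ (Z=56), Cs⁺ (Z=55), I⁻ (Z=53).

I⁻ > Cs⁺ > Ba²⁺ > La³⁺ > Ce⁴⁺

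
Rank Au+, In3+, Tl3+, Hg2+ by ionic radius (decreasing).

Tabulating Z and e⁻: In3+ (Z=49, 46 e⁻), Tl3+ (Z=81, 78 e⁻), Hg2+ (Z=80, 78 e⁻), Au+ (Z=79, 78 e⁻). In3+ < Tl3+ (same group, period 5 vs 6); Tl3+ < Hg2+ (isoelectronic, higher Z=81 is smaller); Hg2+ < Au+ (both 78 e⁻, Z=80>79).

Au+ > Hg2+ > Tl3+ > In3+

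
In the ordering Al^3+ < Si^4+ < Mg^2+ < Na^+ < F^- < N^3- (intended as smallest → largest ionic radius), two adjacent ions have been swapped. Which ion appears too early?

Compare adjacent ions: they are isoelectronic (10 e⁻) and Si has more protons than Al (14 vs 13), making Si^4+ smaller — yet in this increasing list Al^3+ sits before Si^4+. Nothing else is reversed, so Al^3+ should move one place to the right.

Al^3+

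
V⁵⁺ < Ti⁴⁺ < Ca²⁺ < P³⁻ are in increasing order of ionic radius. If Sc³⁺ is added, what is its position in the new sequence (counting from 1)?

All of these have 18 electrons (isoelectronic). With the same electron cloud, the ion with the most protons pulls it in tightest. Nuclear charges: V⁵⁺ (Z=23), Ti⁴⁺ (Z=22), Sc³⁺ (Z=21), Ca²⁺ (Z=20), P³⁻ (Z=15). Highest Z is smallest.
Merged order: V⁵⁺ < Ti⁴⁺ < Sc³⁺ < Ca²⁺ < P³⁻ — Sc³⁺ is number 3.

3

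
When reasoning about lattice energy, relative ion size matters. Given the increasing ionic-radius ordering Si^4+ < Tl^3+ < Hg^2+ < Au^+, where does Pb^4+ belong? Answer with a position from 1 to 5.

2

First list Z and electron count for each: Si^4+ has 10 e⁻ (Z=14), Pb^4+ has 78 e⁻ (Z=82), Tl^3+ has 78 e⁻ (Z=81), Hg^2+ has 78 e⁻ (Z=80), Au^+ has 78 e⁻ (Z=79). Si^4+ < Pb^4+ (same group, period 3 vs 6); Pb^4+ < Tl^3+ (isoelectronic, higher Z=82 is smaller); Tl^3+ < Hg^2+ (isoelectronic, higher Z=81 is smaller); Hg^2+ < Au^+ (isoelectronic, higher Z=80 is smaller).
Merged order: Si^4+ < Pb^4+ < Tl^3+ < Hg^2+ < Au^+ — Pb^4+ is number 2.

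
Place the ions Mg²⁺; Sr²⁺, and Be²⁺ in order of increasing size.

Same group, same charge. Going down the group adds an extra shell of electrons, so the ion gets larger: Be²⁺ is highest in the group and smallest.

Be²⁺ < Mg²⁺ < Sr²⁺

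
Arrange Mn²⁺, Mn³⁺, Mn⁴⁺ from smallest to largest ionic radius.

These are all Mn ions. Removing more electrons (higher positive charge) pulls the remaining electrons in closer, so Mn⁴⁺ is smallest and Mn²⁺ is largest.

Mn⁴⁺ < Mn³⁺ < Mn²⁺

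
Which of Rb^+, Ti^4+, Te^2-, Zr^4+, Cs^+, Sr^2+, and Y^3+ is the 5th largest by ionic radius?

First list Z and electron count for each: Ti^4+: 18 e⁻, Z=22, Zr^4+: 36 e⁻, Z=40, Y^3+: 36 e⁻, Z=39, Sr^2+: 36 e⁻, Z=38, Rb^+: 36 e⁻, Z=37, Cs^+: 54 e⁻, Z=55, Te^2-: 54 e⁻, Z=52. Ti^4+ < Zr^4+ (same group, period 4 vs 5); Zr^4+ < Y^3+ (both 36 e⁻, Z=40>39); Y^3+ < Sr^2+ (both 36 e⁻, Z=39>38); Sr^2+ < Rb^+ (isoelectronic, higher Z=38 is smaller); Rb^+ < Cs^+ (same group, period 5 vs 6); Cs^+ < Te^2- (both 54 e⁻, Z=55>52).
That gives Ti^4+ < Zr^4+ < Y^3+ < Sr^2+ < Rb^+ < Cs^+ < Te^2-. From the largest end, number 5 is Y^3+.

Y^3+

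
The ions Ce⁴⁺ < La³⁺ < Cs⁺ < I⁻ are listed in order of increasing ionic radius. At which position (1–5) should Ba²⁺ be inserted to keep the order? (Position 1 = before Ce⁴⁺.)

3

Isoelectronic series (54 e⁻ each). Size is set by nuclear charge: more protons means a smaller ion. Ce⁴⁺ (Z=58), La³⁺ (Z=57), Ba²⁺ (Z=56), Cs⁺ (Z=55), I⁻ (Z=53).
Merged order: Ce⁴⁺ < La³⁺ < Ba²⁺ < Cs⁺ < I⁻ — Ba²⁺ is number 3.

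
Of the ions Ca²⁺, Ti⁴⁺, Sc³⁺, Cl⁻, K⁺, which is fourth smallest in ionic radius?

K⁺

Each ion has 18 electrons. The ranking follows nuclear charge in reverse — greater Z gives a smaller radius. Ti⁴⁺ (Z=22), Sc³⁺ (Z=21), Ca²⁺ (Z=20), K⁺ (Z=19), Cl⁻ (Z=17).
So the order is Ti⁴⁺ < Sc³⁺ < Ca²⁺ < K⁺ < Cl⁻; the 4th-smallest ion is K⁺.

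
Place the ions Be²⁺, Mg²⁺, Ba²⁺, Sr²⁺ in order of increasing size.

Be²⁺ < Mg²⁺ < Sr²⁺ < Ba²⁺

Same group, same charge. Going down the group adds an extra shell of electrons, so the ion gets larger: Be²⁺ is highest in the group and smallest.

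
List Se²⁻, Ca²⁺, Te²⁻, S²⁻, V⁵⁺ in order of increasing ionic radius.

First list Z and electron count for each: V⁵⁺ (Z=23, 18 e⁻), Ca²⁺ (Z=20, 18 e⁻), S²⁻ (Z=16, 18 e⁻), Se²⁻ (Z=34, 36 e⁻), Te²⁻ (Z=52, 54 e⁻). V⁵⁺ < Ca²⁺ (both 18 e⁻, Z=23>20); Ca²⁺ < S²⁻ (both 18 e⁻, Z=20>16); S²⁻ < Se²⁻ (same group, 1 shell fewer); Se²⁻ < Te²⁻ (same group, period 4 vs 5).

V⁵⁺ < Ca²⁺ < S²⁻ < Se²⁻ < Te²⁻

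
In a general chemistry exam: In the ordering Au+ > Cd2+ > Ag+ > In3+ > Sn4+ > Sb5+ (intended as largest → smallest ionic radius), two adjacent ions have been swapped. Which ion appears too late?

Scanning neighbour by neighbour, only Cd2+/Ag+ violates a trend: they are isoelectronic (46 e⁻) and Cd has more protons than Ag (48 vs 47), making Cd2+ smaller. That makes Ag+ the one sitting a position late relative to where it belongs.

Ag+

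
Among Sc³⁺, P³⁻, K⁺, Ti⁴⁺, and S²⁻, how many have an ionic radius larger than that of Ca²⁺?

3

Isoelectronic series (18 e⁻ each). Size is set by nuclear charge: more protons means a smaller ion. Ti⁴⁺ (Z=22), Sc³⁺ (Z=21), Ca²⁺ (Z=20), K⁺ (Z=19), S²⁻ (Z=16), P³⁻ (Z=15).
Ordering all of them (including Ca²⁺) by radius gives Ti⁴⁺ < Sc³⁺ < Ca²⁺ < K⁺ < S²⁻ < P³⁻. So 3 are larger.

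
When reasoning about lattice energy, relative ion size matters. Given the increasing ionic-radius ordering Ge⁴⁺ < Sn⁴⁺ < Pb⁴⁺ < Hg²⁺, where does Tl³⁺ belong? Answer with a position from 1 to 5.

4

Tabulating Z and e⁻: Ge⁴⁺: 28 e⁻, Z=32, Sn⁴⁺: 46 e⁻, Z=50, Pb⁴⁺: 78 e⁻, Z=82, Tl³⁺: 78 e⁻, Z=81, Hg²⁺: 78 e⁻, Z=80. Ge⁴⁺ < Sn⁴⁺ (same group, period 4 vs 5); Sn⁴⁺ < Pb⁴⁺ (same group, 1 shell fewer); Pb⁴⁺ < Tl³⁺ (both 78 e⁻, Z=82>81); Tl³⁺ < Hg²⁺ (isoelectronic, higher Z=81 is smaller).
The complete sequence is Ge⁴⁺ < Sn⁴⁺ < Pb⁴⁺ < Tl³⁺ < Hg²⁺. Tl³⁺ sits at position 4.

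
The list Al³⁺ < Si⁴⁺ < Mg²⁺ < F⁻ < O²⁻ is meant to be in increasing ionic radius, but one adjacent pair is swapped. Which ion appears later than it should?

Si⁴⁺

Check each adjacent pair. Al³⁺ and Si⁴⁺ are reversed: Si⁴⁺ and Al³⁺ share 10 electrons; the higher nuclear charge on Si (Z=14) contracts it more, so Si⁴⁺ < Al³⁺. No other neighbouring pair contradicts the periodic trends, so Si⁴⁺ is the ion listed too late.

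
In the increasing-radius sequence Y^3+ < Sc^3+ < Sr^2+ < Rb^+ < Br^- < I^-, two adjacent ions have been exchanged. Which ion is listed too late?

The pair Y^3+, Sc^3+ is the wrong way round — Sc^3+ and Y^3+ are in one column with the same charge; the lighter period-4 ion has one fewer shell and is smaller. All other adjacent pairs agree with periodic trends, so Sc^3+ is the misplaced ion.

Sc^3+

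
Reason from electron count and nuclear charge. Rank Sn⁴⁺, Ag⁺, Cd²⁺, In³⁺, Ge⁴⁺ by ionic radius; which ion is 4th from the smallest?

Cd²⁺

Ge⁴⁺: 28 e⁻, Z=32, Sn⁴⁺: 46 e⁻, Z=50, In³⁺: 46 e⁻, Z=49, Cd²⁺: 46 e⁻, Z=48, Ag⁺: 46 e⁻, Z=47. Ge⁴⁺ < Sn⁴⁺ (same group, 1 shell fewer); Sn⁴⁺ < In³⁺ (isoelectronic, higher Z=50 is smaller); In³⁺ < Cd²⁺ (both 46 e⁻, Z=49>48); Cd²⁺ < Ag⁺ (isoelectronic, higher Z=48 is smaller).
Full ascending order: Ge⁴⁺ < Sn⁴⁺ < In³⁺ < Cd²⁺ < Ag⁺. Counting from the smallest, position 4 is Cd²⁺.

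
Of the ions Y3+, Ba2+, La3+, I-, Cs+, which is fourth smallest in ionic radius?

Cs+

Electron counts and nuclear charges: Y3+ (Z=39, 36 e⁻), La3+ (Z=57, 54 e⁻), Ba2+ (Z=56, 54 e⁻), Cs+ (Z=55, 54 e⁻), I- (Z=53, 54 e⁻). Y3+ < La3+ (same group, 1 shell fewer); La3+ < Ba2+ (both 54 e⁻, Z=57>56); Ba2+ < Cs+ (isoelectronic, higher Z=56 is smaller); Cs+ < I- (isoelectronic, higher Z=55 is smaller).
Full ascending order: Y3+ < La3+ < Ba2+ < Cs+ < I-. Counting from the smallest, position 4 is Cs+.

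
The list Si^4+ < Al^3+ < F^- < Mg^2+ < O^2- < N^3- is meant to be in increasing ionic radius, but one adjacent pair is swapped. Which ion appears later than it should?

Mg^2+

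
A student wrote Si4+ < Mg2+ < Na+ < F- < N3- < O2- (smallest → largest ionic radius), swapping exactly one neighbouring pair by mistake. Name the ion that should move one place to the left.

The pair N3-, O2- is the wrong way round — both have 10 electrons but Z(O)=8 > Z(N)=7, so O2- should be the smaller of the two. All other adjacent pairs agree with periodic trends, so O2- is the misplaced ion.

O2-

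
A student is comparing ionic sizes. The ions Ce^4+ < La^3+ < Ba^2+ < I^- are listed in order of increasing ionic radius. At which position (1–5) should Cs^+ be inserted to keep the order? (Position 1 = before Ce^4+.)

4

These species are isoelectronic with 54 electrons. The only difference is the number of protons: Ce^4+ (Z=58), La^3+ (Z=57), Ba^2+ (Z=56), Cs^+ (Z=55), I^- (Z=53). The strongest nuclear pull (Ce^4+) gives the smallest ion.
Putting Cs^+ in gives Ce^4+ < La^3+ < Ba^2+ < Cs^+ < I^-; it lands at slot 4.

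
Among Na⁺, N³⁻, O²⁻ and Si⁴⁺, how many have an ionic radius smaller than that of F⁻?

2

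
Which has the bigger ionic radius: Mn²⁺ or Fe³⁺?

These species are isoelectronic with 23 electrons. The only difference is the number of protons: Fe³⁺ (Z=26), Mn²⁺ (Z=25). The strongest nuclear pull (Fe³⁺) gives the smallest ion.

Mn²⁺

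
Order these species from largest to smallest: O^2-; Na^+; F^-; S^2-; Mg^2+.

Mg^2+ has 10 e⁻ (Z=12), Na^+ has 10 e⁻ (Z=11), F^- has 10 e⁻ (Z=9), O^2- has 10 e⁻ (Z=8), S^2- has 18 e⁻ (Z=16). Mg^2+ < Na^+ (isoelectronic, higher Z=12 is smaller); Na^+ < F^- (isoelectronic, higher Z=11 is smaller); F^- < O^2- (both 10 e⁻, Z=9>8); O^2- < S^2- (same group, 1 shell fewer).

S^2- > O^2- > F^- > Na^+ > Mg^2+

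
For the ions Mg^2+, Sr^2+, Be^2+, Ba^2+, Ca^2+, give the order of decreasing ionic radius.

Ba^2+ > Sr^2+ > Ca^2+ > Mg^2+ > Be^2+

These ions sit in one column with identical charge. Each step down the periodic table adds a principal shell, increasing the radius.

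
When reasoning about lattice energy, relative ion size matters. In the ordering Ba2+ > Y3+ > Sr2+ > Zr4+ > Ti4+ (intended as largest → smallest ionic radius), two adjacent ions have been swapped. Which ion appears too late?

Sr2+

Scanning neighbour by neighbour, only Y3+/Sr2+ violates a trend: both have 36 electrons but Z(Y)=39 > Z(Sr)=38, so Y3+ should be the smaller of the two. That makes Sr2+ the one sitting a position late relative to where it belongs.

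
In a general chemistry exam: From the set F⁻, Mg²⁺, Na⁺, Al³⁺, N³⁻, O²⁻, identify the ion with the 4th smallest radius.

F⁻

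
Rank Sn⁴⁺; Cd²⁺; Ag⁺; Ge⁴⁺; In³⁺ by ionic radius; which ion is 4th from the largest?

Tabulating Z and e⁻: Ge⁴⁺ has 28 e⁻ (Z=32), Sn⁴⁺ has 46 e⁻ (Z=50), In³⁺ has 46 e⁻ (Z=49), Cd²⁺ has 46 e⁻ (Z=48), Ag⁺ has 46 e⁻ (Z=47). Ge⁴⁺ < Sn⁴⁺ (same group, 1 shell fewer); Sn⁴⁺ < In³⁺ (both 46 e⁻, Z=50>49); In³⁺ < Cd²⁺ (isoelectronic, higher Z=49 is smaller); Cd²⁺ < Ag⁺ (both 46 e⁻, Z=48>47).
Full ascending order: Ge⁴⁺ < Sn⁴⁺ < In³⁺ < Cd²⁺ < Ag⁺. Counting from the largest, position 4 is Sn⁴⁺.

Sn⁴⁺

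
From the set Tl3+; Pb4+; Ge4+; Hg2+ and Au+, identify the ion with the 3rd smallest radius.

Tl3+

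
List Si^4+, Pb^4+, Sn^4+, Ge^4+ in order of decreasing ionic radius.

Pb^4+ > Sn^4+ > Ge^4+ > Si^4+

These ions sit in one column with identical charge. Each step down the periodic table adds a principal shell, increasing the radius.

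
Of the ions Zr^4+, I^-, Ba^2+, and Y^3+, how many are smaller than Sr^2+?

2

First list Z and electron count for each: Zr^4+: 36 e⁻, Z=40, Y^3+: 36 e⁻, Z=39, Sr^2+: 36 e⁻, Z=38, Ba^2+: 54 e⁻, Z=56, I^-: 54 e⁻, Z=53. Zr^4+ < Y^3+ (both 36 e⁻, Z=40>39); Y^3+ < Sr^2+ (isoelectronic, higher Z=39 is smaller); Sr^2+ < Ba^2+ (same group, 1 shell fewer); Ba^2+ < I^- (both 54 e⁻, Z=56>53).
Overall: Zr^4+ < Y^3+ < Sr^2+ < Ba^2+ < I^-. Sr^2+ has 2 below it and 2 above. Count: 2.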